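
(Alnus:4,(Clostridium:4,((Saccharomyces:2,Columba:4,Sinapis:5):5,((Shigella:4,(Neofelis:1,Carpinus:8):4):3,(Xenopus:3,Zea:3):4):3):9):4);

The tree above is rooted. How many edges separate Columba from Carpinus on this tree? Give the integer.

The MRCA of Columba and Carpinus is the node subtending ((Saccharomyces,Columba,Sinapis),((Shigella,(Neofelis,Carpinus)),(Xenopus,Zea))).
From Columba up to that node: 2 branches. From Carpinus up to the same node: 4 branches. Total: 2 + 4 = 6.

6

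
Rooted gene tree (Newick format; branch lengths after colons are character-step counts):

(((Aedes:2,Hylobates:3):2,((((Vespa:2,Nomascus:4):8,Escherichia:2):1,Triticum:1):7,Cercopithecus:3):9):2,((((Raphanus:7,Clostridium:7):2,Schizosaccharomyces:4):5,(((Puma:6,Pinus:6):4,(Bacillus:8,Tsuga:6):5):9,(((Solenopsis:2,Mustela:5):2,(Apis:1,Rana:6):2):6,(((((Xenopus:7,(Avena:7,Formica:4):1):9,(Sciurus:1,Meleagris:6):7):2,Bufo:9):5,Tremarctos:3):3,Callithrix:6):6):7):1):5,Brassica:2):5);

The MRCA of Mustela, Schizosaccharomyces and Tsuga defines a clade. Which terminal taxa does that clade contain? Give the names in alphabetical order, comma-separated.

Apis, Avena, Bacillus, Bufo, Callithrix, Clostridium, Formica, Meleagris, Mustela, Pinus, Puma, Rana, Raphanus, Schizosaccharomyces, Sciurus, Solenopsis, Tremarctos, Tsuga, Xenopus

Tracing Mustela: it sits inside (Solenopsis,Mustela).
Tracing Schizosaccharomyces: it sits inside ((Raphanus,Clostridium),Schizosaccharomyces).
Tracing Tsuga: it sits inside (Bacillus,Tsuga).
The smallest clade enclosing all 3 is (((Raphanus,Clostridium),Schizosaccharomyces),(((Puma,Pinus),(Bacillus,Tsuga)),(((Solenopsis,Mustela),(Apis,Rana)),(((((Xenopus,(Avena,Formica)),(Sciurus,Meleagris)),Bufo),Tremarctos),Callithrix)))); the answer is its 19 terminal taxa in alphabetical order.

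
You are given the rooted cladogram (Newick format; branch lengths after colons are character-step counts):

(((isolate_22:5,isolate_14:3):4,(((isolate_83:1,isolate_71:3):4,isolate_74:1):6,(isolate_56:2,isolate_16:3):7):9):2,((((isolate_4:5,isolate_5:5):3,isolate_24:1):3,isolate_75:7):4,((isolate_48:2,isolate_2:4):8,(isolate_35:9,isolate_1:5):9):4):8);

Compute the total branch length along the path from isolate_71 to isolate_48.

46

The path runs isolate_71 → … → MRCA → … → isolate_48; the MRCA is the root of the tree.
Branch lengths along that path: 3 + 4 + 6 + 9 + 2 + 8 + 4 + 8 + 2 = 46.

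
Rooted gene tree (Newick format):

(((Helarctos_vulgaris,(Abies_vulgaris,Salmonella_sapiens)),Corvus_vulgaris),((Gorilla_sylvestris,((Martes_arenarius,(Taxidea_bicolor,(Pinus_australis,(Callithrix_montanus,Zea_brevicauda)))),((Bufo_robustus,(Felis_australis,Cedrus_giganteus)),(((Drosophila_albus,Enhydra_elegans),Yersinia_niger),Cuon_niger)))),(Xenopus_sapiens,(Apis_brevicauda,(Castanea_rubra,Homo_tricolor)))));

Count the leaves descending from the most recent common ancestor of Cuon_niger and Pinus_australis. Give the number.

12

The MRCA of Cuon_niger and Pinus_australis is the node subtending ((Martes_arenarius,(Taxidea_bicolor,(Pinus_australis,(Callithrix_montanus,Zea_brevicauda)))),((Bufo_robustus,(Felis_australis,Cedrus_giganteus)),(((Drosophila_albus,Enhydra_elegans),Yersinia_niger),Cuon_niger))).
That clade contains 12 terminal taxa: Bufo_robustus, Callithrix_montanus, Cedrus_giganteus, Cuon_niger, Drosophila_albus, Enhydra_elegans, Felis_australis, Martes_arenarius, Pinus_australis, Taxidea_bicolor, Yersinia_niger, Zea_brevicauda.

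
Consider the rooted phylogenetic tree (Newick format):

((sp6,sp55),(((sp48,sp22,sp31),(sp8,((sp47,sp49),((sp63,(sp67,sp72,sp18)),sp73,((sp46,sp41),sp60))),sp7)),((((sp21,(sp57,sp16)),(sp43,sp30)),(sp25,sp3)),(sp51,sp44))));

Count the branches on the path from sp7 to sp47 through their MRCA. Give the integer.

4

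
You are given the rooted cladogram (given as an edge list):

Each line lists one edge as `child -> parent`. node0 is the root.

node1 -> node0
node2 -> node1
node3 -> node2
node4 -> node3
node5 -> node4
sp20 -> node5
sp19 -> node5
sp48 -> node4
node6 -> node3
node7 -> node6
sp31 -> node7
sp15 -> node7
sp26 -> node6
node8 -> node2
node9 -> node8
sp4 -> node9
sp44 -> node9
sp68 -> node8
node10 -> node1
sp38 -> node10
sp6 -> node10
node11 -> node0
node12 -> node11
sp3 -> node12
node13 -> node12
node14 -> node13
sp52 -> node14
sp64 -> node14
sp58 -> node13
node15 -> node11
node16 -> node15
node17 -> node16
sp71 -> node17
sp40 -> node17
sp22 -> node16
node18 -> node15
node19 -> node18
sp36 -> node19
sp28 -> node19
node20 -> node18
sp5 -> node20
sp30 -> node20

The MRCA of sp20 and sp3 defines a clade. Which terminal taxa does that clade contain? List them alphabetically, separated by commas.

Tracing sp20: it sits inside (sp20,sp19).
Tracing sp3: it sits inside (sp3,((sp52,sp64),sp58)).
The smallest clade enclosing both is the whole tree (their MRCA is the root), so the answer is all 22 tips in alphabetical order.

sp15, sp19, sp20, sp22, sp26, sp28, sp3, sp30, sp31, sp36, sp38, sp4, sp40, sp44, sp48, sp5, sp52, sp58, sp6, sp64, sp68, sp71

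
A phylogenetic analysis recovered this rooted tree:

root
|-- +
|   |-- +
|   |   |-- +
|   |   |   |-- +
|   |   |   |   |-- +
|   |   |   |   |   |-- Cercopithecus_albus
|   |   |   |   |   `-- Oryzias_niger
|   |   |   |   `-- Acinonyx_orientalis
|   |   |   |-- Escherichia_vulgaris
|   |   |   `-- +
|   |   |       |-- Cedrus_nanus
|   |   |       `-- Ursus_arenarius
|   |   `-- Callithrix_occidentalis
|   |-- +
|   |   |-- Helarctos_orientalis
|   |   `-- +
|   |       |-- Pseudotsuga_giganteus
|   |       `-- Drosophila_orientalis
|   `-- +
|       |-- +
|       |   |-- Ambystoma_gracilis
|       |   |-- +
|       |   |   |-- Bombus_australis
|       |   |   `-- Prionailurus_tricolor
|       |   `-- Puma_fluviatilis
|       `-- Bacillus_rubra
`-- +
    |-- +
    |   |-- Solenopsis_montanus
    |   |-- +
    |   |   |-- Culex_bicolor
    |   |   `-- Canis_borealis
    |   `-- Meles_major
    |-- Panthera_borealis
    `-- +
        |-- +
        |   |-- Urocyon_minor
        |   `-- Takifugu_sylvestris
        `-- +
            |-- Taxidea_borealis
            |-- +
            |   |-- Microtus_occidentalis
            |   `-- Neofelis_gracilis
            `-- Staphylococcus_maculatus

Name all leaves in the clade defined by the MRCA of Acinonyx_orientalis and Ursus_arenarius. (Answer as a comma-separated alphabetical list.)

Tracing Acinonyx_orientalis: it sits inside ((Cercopithecus_albus,Oryzias_niger),Acinonyx_orientalis).
Tracing Ursus_arenarius: it sits inside (Cedrus_nanus,Ursus_arenarius).
The smallest clade enclosing both is (((Cercopithecus_albus,Oryzias_niger),Acinonyx_orientalis),Escherichia_vulgaris,(Cedrus_nanus,Ursus_arenarius)); the answer is its 6 terminal taxa in alphabetical order.

Acinonyx_orientalis, Cedrus_nanus, Cercopithecus_albus, Escherichia_vulgaris, Oryzias_niger, Ursus_arenarius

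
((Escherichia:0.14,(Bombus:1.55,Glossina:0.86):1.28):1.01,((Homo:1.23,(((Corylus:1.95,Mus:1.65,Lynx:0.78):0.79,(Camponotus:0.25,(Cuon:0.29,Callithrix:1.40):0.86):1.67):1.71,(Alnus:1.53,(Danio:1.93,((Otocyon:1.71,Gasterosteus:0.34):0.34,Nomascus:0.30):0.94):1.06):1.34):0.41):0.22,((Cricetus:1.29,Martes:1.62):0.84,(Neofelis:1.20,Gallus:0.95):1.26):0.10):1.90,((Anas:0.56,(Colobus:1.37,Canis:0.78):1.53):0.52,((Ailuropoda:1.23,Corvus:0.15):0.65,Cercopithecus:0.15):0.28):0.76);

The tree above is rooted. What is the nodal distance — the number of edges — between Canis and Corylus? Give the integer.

10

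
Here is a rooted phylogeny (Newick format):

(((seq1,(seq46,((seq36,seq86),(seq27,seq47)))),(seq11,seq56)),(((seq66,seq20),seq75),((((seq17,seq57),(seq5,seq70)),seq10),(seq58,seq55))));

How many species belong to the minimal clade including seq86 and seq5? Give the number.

18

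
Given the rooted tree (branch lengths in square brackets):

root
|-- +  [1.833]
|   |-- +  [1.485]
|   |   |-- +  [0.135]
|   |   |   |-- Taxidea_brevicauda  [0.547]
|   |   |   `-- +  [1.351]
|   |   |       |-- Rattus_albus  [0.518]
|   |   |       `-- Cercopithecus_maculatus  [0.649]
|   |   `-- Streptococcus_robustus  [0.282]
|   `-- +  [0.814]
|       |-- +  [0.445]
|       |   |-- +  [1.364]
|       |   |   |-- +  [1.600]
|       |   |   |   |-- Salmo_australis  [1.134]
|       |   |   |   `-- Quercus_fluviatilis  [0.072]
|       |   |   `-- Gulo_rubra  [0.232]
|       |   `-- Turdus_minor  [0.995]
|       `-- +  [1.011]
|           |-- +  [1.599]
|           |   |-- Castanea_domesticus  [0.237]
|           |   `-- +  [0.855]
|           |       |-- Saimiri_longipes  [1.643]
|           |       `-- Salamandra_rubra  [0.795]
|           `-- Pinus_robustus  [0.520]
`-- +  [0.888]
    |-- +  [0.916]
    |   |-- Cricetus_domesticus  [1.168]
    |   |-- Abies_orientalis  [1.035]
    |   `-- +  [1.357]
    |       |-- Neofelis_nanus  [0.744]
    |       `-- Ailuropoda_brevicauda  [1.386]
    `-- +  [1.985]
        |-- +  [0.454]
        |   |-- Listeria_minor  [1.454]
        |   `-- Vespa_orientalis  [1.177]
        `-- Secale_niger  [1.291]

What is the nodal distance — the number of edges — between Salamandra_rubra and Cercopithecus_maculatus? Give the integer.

9

The MRCA of Salamandra_rubra and Cercopithecus_maculatus is the node subtending (((Taxidea_brevicauda,(Rattus_albus,Cercopithecus_maculatus)),Streptococcus_robustus),((((Salmo_australis,Quercus_fluviatilis),Gulo_rubra),Turdus_minor),((Castanea_domesticus,(Saimiri_longipes,Salamandra_rubra)),Pinus_robustus))).
From Salamandra_rubra up to that node: 5 branches. From Cercopithecus_maculatus up to the same node: 4 branches. Total: 5 + 4 = 9.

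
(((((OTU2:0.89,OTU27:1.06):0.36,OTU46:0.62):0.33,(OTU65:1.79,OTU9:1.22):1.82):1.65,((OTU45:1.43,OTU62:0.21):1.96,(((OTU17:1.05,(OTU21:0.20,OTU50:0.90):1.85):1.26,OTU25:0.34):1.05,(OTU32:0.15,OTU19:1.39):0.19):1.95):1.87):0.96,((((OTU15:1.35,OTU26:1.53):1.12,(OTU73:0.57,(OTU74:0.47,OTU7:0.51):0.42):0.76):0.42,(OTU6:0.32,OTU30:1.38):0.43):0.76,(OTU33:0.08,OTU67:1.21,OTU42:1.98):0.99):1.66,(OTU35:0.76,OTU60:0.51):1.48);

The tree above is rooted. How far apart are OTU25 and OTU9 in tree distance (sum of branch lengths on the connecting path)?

9.90

The path runs OTU25 → … → MRCA → … → OTU9; the MRCA is the node subtending ((((OTU2,OTU27),OTU46),(OTU65,OTU9)),((OTU45,OTU62),(((OTU17,(OTU21,OTU50)),OTU25),(OTU32,OTU19)))).
Branch lengths along that path: 0.34 + 1.05 + 1.95 + 1.87 + 1.65 + 1.82 + 1.22 = 9.90.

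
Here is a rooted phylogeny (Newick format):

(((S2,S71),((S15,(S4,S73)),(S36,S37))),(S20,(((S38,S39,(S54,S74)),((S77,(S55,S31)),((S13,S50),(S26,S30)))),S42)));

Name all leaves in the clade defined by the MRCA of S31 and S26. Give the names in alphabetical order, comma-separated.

S13, S26, S30, S31, S50, S55, S77

Tracing S31: it sits inside (S55,S31).
Tracing S26: it sits inside (S26,S30).
The smallest clade enclosing both is ((S77,(S55,S31)),((S13,S50),(S26,S30))); the answer is its 7 terminal taxa in alphabetical order.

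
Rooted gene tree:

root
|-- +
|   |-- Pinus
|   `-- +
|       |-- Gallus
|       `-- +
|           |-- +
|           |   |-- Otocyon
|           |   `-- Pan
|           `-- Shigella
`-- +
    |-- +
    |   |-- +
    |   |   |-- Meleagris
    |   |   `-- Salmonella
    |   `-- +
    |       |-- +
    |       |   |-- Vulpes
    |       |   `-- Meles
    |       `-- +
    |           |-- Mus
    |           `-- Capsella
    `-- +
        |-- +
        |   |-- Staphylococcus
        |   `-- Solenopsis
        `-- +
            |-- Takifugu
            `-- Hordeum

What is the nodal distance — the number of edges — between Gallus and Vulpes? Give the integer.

The MRCA of Gallus and Vulpes is the root of the tree.
From Gallus up to that node: 3 branches. From Vulpes up to the same node: 5 branches. Total: 3 + 5 = 8.

8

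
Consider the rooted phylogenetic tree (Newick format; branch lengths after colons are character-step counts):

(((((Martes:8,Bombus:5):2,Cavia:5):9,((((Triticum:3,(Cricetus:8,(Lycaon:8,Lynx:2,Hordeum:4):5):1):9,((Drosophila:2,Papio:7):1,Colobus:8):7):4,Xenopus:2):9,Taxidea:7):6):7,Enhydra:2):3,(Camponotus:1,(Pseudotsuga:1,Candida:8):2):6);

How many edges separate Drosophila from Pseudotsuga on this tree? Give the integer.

11

The MRCA of Drosophila and Pseudotsuga is the root of the tree.
From Drosophila up to that node: 8 branches. From Pseudotsuga up to the same node: 3 branches. Total: 8 + 3 = 11.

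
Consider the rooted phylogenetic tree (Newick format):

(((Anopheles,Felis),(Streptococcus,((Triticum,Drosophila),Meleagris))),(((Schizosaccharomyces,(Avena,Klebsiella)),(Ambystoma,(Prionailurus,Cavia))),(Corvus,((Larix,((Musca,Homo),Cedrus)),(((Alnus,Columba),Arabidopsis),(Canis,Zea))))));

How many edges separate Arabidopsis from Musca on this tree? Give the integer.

7

The MRCA of Arabidopsis and Musca is the node subtending ((Larix,((Musca,Homo),Cedrus)),(((Alnus,Columba),Arabidopsis),(Canis,Zea))).
From Arabidopsis up to that node: 3 branches. From Musca up to the same node: 4 branches. Total: 3 + 4 = 7.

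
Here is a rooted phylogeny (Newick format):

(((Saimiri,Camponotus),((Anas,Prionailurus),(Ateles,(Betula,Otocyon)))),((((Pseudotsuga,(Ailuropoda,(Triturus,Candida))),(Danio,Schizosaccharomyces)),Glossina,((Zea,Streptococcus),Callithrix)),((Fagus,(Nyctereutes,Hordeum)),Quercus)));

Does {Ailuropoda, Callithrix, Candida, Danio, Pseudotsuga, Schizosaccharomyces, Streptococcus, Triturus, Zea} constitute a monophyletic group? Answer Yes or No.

The MRCA of the listed taxa subtends (((Pseudotsuga,(Ailuropoda,(Triturus,Candida))),(Danio,Schizosaccharomyces)),Glossina,((Zea,Streptococcus),Callithrix)).
That clade also contains Glossina, which is not in the proposed group, so the group is not monophyletic.

No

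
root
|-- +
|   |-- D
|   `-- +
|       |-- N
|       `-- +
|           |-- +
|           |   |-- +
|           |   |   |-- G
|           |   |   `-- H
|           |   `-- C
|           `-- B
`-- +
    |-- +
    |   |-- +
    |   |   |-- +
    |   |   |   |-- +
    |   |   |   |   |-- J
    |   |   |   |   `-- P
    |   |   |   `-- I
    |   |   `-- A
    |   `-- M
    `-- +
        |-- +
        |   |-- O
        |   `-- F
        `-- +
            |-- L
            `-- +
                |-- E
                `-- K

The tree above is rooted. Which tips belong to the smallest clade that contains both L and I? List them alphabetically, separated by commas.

Tracing L: it sits inside (L,(E,K)).
Tracing I: it sits inside ((J,P),I).
The smallest clade enclosing both is (((((J,P),I),A),M),((O,F),(L,(E,K)))); the answer is its 10 terminal taxa in alphabetical order.

A, E, F, I, J, K, L, M, O, P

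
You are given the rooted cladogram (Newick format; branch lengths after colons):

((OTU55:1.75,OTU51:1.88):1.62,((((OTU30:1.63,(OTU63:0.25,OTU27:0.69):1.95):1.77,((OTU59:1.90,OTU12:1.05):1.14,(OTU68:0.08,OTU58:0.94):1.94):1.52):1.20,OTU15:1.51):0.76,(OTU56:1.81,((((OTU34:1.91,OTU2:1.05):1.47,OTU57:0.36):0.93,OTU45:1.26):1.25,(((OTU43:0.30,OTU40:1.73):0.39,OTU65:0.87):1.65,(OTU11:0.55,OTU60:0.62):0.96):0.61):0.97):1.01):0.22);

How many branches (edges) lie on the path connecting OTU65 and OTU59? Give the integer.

10

The MRCA of OTU65 and OTU59 is the node subtending ((((OTU30,(OTU63,OTU27)),((OTU59,OTU12),(OTU68,OTU58))),OTU15),(OTU56,((((OTU34,OTU2),OTU57),OTU45),(((OTU43,OTU40),OTU65),(OTU11,OTU60))))).
From OTU65 up to that node: 5 branches. From OTU59 up to the same node: 5 branches. Total: 5 + 5 = 10.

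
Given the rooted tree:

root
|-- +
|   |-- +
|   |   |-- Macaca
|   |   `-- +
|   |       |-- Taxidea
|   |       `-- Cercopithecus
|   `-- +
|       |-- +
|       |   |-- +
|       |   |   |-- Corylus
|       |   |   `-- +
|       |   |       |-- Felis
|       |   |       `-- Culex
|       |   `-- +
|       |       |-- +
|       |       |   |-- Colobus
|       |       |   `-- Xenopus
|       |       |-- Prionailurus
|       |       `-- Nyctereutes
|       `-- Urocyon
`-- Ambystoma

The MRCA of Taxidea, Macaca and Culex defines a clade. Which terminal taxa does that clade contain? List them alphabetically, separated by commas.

Cercopithecus, Colobus, Corylus, Culex, Felis, Macaca, Nyctereutes, Prionailurus, Taxidea, Urocyon, Xenopus

Tracing Taxidea: it sits inside (Taxidea,Cercopithecus).
Tracing Macaca: it sits inside (Macaca,(Taxidea,Cercopithecus)).
Tracing Culex: it sits inside (Felis,Culex).
The smallest clade enclosing all 3 is ((Macaca,(Taxidea,Cercopithecus)),(((Corylus,(Felis,Culex)),((Colobus,Xenopus),Prionailurus,Nyctereutes)),Urocyon)); the answer is its 11 terminal taxa in alphabetical order.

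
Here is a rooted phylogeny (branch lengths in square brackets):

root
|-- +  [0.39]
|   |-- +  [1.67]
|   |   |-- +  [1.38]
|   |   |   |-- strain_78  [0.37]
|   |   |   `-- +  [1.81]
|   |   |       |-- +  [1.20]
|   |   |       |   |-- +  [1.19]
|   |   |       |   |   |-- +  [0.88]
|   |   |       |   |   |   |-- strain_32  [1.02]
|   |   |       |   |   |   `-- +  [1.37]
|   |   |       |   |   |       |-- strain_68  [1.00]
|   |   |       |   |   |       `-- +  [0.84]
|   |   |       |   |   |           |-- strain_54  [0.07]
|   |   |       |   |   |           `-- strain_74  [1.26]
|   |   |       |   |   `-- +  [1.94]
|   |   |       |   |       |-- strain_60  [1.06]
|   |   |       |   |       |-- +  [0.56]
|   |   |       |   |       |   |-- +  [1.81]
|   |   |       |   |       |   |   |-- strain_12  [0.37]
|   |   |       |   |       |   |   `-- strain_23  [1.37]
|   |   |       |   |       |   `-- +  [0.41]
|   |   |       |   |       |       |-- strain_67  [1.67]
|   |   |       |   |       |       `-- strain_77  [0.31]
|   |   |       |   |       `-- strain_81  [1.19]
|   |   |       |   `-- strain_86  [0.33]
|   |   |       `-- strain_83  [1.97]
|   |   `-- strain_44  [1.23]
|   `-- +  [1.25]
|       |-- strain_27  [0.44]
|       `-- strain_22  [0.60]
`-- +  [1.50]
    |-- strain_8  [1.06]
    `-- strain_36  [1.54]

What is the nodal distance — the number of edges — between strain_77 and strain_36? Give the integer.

12

The MRCA of strain_77 and strain_36 is the root of the tree.
From strain_77 up to that node: 10 branches. From strain_36 up to the same node: 2 branches. Total: 10 + 2 = 12.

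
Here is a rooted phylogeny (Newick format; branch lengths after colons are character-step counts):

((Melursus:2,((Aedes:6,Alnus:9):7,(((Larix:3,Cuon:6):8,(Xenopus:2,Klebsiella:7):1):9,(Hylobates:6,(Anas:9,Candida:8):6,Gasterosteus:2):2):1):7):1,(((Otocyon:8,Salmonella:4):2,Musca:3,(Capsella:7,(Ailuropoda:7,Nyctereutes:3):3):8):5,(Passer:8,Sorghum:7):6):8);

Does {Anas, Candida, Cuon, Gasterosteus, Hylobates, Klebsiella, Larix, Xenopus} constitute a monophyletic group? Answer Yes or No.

Yes

The most recent common ancestor of these taxa subtends (((Larix,Cuon),(Xenopus,Klebsiella)),(Hylobates,(Anas,Candida),Gasterosteus)).
That clade has exactly 8 tips — every listed taxon and nothing else — so the group is monophyletic.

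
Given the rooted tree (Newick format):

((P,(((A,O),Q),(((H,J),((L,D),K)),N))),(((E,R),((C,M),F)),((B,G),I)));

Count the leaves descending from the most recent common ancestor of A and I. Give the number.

18

The MRCA of A and I is the root, so the clade is the entire tree.
That clade contains 18 terminal taxa: A, B, C, D, E, F, G, H, I, J, K, L, M, N, O, P, Q, R.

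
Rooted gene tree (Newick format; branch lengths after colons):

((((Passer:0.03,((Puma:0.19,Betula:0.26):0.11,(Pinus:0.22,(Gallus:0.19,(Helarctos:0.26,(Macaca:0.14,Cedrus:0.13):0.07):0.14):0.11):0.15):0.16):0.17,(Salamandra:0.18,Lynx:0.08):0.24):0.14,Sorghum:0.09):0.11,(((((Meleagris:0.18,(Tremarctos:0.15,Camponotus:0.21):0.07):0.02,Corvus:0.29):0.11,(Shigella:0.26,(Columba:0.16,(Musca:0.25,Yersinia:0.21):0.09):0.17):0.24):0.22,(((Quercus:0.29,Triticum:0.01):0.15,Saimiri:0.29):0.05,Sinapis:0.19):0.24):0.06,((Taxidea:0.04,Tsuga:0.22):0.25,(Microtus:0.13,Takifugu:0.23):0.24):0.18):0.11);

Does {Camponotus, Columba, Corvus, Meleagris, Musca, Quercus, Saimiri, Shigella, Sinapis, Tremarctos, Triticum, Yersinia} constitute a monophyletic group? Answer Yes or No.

Yes

The most recent common ancestor of these taxa subtends ((((Meleagris,(Tremarctos,Camponotus)),Corvus),(Shigella,(Columba,(Musca,Yersinia)))),(((Quercus,Triticum),Saimiri),Sinapis)).
That clade has exactly 12 tips — every listed taxon and nothing else — so the group is monophyletic.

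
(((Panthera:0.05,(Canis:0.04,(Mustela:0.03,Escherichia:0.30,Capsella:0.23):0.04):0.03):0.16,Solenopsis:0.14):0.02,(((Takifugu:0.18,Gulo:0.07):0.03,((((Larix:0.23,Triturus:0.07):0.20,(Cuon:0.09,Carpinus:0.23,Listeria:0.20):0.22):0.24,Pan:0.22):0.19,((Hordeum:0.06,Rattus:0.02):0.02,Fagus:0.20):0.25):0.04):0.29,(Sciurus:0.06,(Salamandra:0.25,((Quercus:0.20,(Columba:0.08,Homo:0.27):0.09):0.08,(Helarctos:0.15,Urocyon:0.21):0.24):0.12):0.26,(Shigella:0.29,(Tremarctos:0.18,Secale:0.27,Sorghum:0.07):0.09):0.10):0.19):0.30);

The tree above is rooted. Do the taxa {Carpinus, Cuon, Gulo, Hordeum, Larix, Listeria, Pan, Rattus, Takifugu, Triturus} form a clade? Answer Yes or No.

The MRCA of the listed taxa subtends ((Takifugu,Gulo),((((Larix,Triturus),(Cuon,Carpinus,Listeria)),Pan),((Hordeum,Rattus),Fagus))).
That clade also contains Fagus, which is not in the proposed group, so the group is not monophyletic.

No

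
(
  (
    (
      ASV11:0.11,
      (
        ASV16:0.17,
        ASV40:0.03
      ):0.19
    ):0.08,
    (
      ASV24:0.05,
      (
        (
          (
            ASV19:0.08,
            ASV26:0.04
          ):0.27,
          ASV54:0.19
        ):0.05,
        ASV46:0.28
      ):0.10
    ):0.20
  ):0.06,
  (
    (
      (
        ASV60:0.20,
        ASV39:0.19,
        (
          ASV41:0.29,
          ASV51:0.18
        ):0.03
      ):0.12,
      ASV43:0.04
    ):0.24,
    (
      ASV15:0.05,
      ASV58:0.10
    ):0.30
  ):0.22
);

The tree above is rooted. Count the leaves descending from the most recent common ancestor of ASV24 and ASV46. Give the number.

5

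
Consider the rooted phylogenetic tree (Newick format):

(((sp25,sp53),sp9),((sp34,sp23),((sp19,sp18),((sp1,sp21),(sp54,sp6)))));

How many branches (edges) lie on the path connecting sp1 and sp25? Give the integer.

8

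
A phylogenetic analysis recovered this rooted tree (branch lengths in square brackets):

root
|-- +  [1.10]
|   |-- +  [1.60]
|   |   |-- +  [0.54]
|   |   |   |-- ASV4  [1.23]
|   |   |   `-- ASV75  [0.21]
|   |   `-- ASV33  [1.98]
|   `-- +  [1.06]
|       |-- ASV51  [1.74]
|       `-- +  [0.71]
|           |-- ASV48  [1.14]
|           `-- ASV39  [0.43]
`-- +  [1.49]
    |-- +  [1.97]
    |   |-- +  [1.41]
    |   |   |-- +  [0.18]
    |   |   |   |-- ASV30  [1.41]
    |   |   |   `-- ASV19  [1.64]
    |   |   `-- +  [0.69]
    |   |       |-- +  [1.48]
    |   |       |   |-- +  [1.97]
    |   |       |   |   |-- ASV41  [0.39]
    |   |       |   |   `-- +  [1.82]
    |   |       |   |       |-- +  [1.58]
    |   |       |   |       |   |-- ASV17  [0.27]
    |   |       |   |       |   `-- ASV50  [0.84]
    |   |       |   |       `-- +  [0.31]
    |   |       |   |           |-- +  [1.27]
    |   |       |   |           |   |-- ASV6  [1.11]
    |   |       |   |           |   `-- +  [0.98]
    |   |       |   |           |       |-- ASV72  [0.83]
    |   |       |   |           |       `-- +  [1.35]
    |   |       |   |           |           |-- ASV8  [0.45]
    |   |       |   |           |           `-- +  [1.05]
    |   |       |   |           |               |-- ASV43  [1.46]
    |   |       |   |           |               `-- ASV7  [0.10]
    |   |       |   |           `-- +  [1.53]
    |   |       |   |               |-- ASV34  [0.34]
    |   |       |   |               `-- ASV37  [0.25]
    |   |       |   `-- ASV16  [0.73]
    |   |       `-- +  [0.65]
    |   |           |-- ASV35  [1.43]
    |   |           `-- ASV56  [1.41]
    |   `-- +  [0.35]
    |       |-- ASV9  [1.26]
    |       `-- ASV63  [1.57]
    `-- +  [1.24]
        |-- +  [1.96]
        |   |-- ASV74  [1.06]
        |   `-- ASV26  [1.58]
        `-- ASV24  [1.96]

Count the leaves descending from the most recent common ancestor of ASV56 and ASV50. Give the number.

The MRCA of ASV56 and ASV50 is the node subtending (((ASV41,((ASV17,ASV50),((ASV6,(ASV72,(ASV8,(ASV43,ASV7)))),(ASV34,ASV37)))),ASV16),(ASV35,ASV56)).
That clade contains 13 terminal taxa: ASV16, ASV17, ASV34, ASV35, ASV37, ASV41, ASV43, ASV50, ASV56, ASV6, ASV7, ASV72, ASV8.

13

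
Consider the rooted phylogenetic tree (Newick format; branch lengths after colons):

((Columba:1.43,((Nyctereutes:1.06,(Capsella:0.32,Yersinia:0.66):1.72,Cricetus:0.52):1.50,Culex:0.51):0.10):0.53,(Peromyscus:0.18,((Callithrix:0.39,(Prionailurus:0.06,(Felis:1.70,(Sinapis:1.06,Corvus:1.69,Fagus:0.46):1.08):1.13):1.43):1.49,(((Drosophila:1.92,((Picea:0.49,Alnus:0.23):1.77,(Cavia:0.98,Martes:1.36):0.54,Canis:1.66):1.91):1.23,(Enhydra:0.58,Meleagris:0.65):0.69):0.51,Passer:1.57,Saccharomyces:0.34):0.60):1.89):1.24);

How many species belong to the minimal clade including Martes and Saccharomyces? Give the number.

The MRCA of Martes and Saccharomyces is the node subtending (((Drosophila,((Picea,Alnus),(Cavia,Martes),Canis)),(Enhydra,Meleagris)),Passer,Saccharomyces).
That clade contains 10 terminal taxa: Alnus, Canis, Cavia, Drosophila, Enhydra, Martes, Meleagris, Passer, Picea, Saccharomyces.

10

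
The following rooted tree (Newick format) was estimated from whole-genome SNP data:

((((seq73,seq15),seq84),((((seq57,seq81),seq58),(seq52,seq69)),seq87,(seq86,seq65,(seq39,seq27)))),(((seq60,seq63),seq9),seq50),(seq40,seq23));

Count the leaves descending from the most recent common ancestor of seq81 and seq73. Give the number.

13

The MRCA of seq81 and seq73 is the node subtending (((seq73,seq15),seq84),((((seq57,seq81),seq58),(seq52,seq69)),seq87,(seq86,seq65,(seq39,seq27)))).
That clade contains 13 terminal taxa: seq15, seq27, seq39, seq52, seq57, seq58, seq65, seq69, seq73, seq81, seq84, seq86, seq87.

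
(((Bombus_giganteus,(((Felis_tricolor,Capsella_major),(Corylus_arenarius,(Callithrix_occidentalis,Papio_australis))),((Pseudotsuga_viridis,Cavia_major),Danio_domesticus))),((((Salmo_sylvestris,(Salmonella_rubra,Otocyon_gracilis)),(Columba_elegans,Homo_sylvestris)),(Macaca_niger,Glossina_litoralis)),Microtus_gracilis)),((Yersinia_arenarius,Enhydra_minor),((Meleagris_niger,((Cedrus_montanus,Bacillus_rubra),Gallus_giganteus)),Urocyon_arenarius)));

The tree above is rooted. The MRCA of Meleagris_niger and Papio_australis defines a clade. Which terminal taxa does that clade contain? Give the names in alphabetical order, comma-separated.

Tracing Meleagris_niger: it sits inside (Meleagris_niger,((Cedrus_montanus,Bacillus_rubra),Gallus_giganteus)).
Tracing Papio_australis: it sits inside (Callithrix_occidentalis,Papio_australis).
The smallest clade enclosing both is the whole tree (their MRCA is the root), so the answer is all 24 tips in alphabetical order.

Bacillus_rubra, Bombus_giganteus, Callithrix_occidentalis, Capsella_major, Cavia_major, Cedrus_montanus, Columba_elegans, Corylus_arenarius, Danio_domesticus, Enhydra_minor, Felis_tricolor, Gallus_giganteus, Glossina_litoralis, Homo_sylvestris, Macaca_niger, Meleagris_niger, Microtus_gracilis, Otocyon_gracilis, Papio_australis, Pseudotsuga_viridis, Salmo_sylvestris, Salmonella_rubra, Urocyon_arenarius, Yersinia_arenarius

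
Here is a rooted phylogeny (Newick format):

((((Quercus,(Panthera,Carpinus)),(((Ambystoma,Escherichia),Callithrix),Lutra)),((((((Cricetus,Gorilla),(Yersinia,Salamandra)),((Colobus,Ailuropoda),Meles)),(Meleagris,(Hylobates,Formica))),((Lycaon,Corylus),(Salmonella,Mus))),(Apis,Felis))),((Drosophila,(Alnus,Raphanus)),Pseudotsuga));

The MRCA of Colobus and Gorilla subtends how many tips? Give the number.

The MRCA of Colobus and Gorilla is the node subtending (((Cricetus,Gorilla),(Yersinia,Salamandra)),((Colobus,Ailuropoda),Meles)).
That clade contains 7 terminal taxa: Ailuropoda, Colobus, Cricetus, Gorilla, Meles, Salamandra, Yersinia.

7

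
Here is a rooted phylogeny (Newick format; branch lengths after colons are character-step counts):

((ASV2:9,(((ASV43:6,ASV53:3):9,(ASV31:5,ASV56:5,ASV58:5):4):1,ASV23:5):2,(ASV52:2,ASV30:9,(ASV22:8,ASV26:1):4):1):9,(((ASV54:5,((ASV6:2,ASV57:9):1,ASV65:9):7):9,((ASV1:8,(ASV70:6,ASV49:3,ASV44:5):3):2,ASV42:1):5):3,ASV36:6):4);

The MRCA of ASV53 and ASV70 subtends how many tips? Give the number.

21

The MRCA of ASV53 and ASV70 is the root, so the clade is the entire tree.
That clade contains 21 terminal taxa: ASV1, ASV2, ASV22, ASV23, ASV26, ASV30, ASV31, ASV36, ASV42, ASV43, ASV44, ASV49, ASV52, ASV53, ASV54, ASV56, ASV57, ASV58, ASV6, ASV65, ASV70.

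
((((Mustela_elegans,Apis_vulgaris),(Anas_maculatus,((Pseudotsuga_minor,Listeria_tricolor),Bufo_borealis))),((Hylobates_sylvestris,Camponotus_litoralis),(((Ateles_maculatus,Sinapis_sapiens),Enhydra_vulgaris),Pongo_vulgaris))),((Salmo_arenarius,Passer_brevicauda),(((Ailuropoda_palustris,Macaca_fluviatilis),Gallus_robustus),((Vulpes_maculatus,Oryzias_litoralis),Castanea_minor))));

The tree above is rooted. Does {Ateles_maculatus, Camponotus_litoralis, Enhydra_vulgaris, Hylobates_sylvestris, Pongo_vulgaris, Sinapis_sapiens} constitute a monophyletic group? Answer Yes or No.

Yes

The most recent common ancestor of these taxa subtends ((Hylobates_sylvestris,Camponotus_litoralis),(((Ateles_maculatus,Sinapis_sapiens),Enhydra_vulgaris),Pongo_vulgaris)).
That clade has exactly 6 tips — every listed taxon and nothing else — so the group is monophyletic.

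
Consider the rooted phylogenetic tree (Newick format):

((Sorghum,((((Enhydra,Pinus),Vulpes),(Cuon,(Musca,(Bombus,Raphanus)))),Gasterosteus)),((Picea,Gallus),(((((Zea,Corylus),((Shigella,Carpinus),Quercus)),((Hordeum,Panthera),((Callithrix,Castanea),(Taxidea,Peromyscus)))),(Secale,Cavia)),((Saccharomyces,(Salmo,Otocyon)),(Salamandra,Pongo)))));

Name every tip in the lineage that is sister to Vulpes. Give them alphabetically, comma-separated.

Enhydra, Pinus

Vulpes attaches to the tree at the node subtending ((Enhydra,Pinus),Vulpes).
The other lineage descending from that same node — the sister group — is (Enhydra,Pinus); its 2 tips in alphabetical order are the answer.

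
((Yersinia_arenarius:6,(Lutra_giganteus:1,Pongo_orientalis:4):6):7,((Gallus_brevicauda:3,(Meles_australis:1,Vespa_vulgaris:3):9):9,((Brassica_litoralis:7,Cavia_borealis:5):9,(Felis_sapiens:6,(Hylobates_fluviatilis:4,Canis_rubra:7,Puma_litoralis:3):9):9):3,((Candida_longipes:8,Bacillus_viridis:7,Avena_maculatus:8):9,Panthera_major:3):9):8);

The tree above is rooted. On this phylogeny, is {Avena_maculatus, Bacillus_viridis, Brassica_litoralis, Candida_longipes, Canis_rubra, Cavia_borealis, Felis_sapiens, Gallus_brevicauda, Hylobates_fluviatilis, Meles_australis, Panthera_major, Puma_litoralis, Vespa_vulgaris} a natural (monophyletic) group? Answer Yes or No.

The most recent common ancestor of these taxa subtends ((Gallus_brevicauda,(Meles_australis,Vespa_vulgaris)),((Brassica_litoralis,Cavia_borealis),(Felis_sapiens,(Hylobates_fluviatilis,Canis_rubra,Puma_litoralis))),((Candida_longipes,Bacillus_viridis,Avena_maculatus),Panthera_major)).
That clade has exactly 13 tips — every listed taxon and nothing else — so the group is monophyletic.

Yes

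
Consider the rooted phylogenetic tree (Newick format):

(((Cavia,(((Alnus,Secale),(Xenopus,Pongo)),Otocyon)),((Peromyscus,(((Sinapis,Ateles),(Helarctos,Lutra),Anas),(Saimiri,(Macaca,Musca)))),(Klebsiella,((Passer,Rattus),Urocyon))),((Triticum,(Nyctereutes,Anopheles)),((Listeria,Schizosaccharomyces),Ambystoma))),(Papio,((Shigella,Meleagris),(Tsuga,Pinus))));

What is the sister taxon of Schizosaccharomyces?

Listeria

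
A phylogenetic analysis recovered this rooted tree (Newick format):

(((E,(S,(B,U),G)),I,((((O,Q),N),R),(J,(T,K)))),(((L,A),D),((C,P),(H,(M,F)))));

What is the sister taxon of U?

U attaches to the tree at the node subtending (B,U).
The other lineage descending from that same node — the sister group — is the single tip B.

B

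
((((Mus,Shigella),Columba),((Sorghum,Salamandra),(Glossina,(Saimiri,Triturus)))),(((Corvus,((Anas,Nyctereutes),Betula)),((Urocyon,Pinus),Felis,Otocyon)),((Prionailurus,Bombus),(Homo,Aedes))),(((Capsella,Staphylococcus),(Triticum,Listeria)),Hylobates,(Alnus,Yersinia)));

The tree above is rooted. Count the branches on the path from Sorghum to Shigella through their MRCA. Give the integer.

6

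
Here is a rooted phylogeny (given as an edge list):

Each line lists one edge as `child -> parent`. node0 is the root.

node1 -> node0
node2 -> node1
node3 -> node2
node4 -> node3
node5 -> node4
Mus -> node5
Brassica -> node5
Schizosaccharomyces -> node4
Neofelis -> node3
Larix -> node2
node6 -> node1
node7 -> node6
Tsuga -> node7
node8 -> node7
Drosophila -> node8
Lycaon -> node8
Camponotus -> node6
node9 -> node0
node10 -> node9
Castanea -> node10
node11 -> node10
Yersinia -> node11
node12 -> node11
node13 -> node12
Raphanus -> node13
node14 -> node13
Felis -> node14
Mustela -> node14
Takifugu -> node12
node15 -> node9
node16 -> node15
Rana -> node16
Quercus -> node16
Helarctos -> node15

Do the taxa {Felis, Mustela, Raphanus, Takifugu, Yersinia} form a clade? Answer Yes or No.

Yes

The most recent common ancestor of these taxa subtends (Yersinia,((Raphanus,(Felis,Mustela)),Takifugu)).
That clade has exactly 5 tips — every listed taxon and nothing else — so the group is monophyletic.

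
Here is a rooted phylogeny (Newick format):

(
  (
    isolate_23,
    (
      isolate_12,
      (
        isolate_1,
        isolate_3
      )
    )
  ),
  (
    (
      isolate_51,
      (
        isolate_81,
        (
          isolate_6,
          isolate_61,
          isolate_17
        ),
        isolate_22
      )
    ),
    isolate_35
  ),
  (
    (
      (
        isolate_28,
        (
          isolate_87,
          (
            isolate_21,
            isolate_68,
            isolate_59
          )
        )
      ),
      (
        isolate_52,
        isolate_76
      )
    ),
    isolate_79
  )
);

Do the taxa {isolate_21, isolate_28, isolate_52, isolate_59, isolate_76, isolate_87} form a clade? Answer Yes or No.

No

The MRCA of the listed taxa subtends ((isolate_28,(isolate_87,(isolate_21,isolate_68,isolate_59))),(isolate_52,isolate_76)).
That clade also contains isolate_68, which is not in the proposed group, so the group is not monophyletic.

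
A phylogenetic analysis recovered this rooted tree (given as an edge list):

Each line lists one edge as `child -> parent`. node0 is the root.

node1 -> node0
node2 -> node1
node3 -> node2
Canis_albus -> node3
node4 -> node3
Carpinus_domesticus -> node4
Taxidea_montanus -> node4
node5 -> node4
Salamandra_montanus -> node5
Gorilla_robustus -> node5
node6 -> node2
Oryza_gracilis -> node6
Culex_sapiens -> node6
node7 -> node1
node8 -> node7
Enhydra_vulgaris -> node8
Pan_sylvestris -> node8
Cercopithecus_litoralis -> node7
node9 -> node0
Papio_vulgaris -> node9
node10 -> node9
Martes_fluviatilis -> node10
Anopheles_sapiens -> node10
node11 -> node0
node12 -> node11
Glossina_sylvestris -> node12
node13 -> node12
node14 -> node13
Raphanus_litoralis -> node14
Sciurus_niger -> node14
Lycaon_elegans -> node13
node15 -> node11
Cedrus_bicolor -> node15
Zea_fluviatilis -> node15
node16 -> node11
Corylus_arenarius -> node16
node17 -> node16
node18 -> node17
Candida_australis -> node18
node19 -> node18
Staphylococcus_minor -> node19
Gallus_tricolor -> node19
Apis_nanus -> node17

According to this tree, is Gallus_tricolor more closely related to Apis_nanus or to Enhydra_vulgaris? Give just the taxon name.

The MRCA of Gallus_tricolor and Apis_nanus subtends ((Candida_australis,(Staphylococcus_minor,Gallus_tricolor)),Apis_nanus) (4 taxa).
The MRCA of Gallus_tricolor and Enhydra_vulgaris is the root, subtending the entire tree (24 taxa).
The first is nested inside the second, so Gallus_tricolor shares a more recent common ancestor with Apis_nanus.

Apis_nanus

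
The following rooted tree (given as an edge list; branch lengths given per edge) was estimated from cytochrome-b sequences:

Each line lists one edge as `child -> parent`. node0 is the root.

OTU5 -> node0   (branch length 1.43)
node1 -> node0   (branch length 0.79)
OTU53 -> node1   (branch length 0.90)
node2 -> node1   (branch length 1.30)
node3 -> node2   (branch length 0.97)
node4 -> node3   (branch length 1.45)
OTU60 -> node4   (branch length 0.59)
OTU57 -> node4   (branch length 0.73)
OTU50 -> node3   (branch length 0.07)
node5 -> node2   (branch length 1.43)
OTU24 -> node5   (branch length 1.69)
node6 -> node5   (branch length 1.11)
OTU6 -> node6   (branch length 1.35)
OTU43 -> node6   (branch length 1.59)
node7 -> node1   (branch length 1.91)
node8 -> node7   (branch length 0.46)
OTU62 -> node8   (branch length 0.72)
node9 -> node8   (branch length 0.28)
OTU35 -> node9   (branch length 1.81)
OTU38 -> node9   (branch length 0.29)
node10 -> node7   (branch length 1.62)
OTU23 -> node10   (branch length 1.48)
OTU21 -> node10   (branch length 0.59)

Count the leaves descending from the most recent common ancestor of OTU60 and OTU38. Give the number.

12

The MRCA of OTU60 and OTU38 is the node subtending (OTU53,(((OTU60,OTU57),OTU50),(OTU24,(OTU6,OTU43))),((OTU62,(OTU35,OTU38)),(OTU23,OTU21))).
That clade contains 12 terminal taxa: OTU21, OTU23, OTU24, OTU35, OTU38, OTU43, OTU50, OTU53, OTU57, OTU6, OTU60, OTU62.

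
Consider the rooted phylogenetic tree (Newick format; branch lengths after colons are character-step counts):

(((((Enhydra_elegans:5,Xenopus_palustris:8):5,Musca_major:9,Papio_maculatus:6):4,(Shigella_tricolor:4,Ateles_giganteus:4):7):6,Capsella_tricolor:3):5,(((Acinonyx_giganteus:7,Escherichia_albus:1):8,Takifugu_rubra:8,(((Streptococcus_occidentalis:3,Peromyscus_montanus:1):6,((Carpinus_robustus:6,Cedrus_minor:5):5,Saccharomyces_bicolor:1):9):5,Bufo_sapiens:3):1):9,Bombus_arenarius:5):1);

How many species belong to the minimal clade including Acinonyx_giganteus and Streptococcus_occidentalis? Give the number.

9

The MRCA of Acinonyx_giganteus and Streptococcus_occidentalis is the node subtending ((Acinonyx_giganteus,Escherichia_albus),Takifugu_rubra,(((Streptococcus_occidentalis,Peromyscus_montanus),((Carpinus_robustus,Cedrus_minor),Saccharomyces_bicolor)),Bufo_sapiens)).
That clade contains 9 terminal taxa: Acinonyx_giganteus, Bufo_sapiens, Carpinus_robustus, Cedrus_minor, Escherichia_albus, Peromyscus_montanus, Saccharomyces_bicolor, Streptococcus_occidentalis, Takifugu_rubra.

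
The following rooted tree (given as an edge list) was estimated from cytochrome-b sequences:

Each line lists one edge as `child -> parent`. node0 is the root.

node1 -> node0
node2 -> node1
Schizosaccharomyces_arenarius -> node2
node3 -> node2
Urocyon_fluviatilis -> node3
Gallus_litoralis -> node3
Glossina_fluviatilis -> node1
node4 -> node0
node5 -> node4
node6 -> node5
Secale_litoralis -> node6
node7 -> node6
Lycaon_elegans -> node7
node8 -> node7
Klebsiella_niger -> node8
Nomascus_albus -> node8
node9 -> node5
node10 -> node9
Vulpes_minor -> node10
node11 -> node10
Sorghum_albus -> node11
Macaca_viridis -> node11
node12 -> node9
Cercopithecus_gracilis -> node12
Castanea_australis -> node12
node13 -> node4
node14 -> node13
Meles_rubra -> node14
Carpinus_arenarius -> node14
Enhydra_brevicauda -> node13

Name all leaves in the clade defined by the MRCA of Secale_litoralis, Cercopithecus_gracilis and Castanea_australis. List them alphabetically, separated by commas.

Castanea_australis, Cercopithecus_gracilis, Klebsiella_niger, Lycaon_elegans, Macaca_viridis, Nomascus_albus, Secale_litoralis, Sorghum_albus, Vulpes_minor

Tracing Secale_litoralis: it sits inside (Secale_litoralis,(Lycaon_elegans,(Klebsiella_niger,Nomascus_albus))).
Tracing Cercopithecus_gracilis: it sits inside (Cercopithecus_gracilis,Castanea_australis).
Tracing Castanea_australis: it sits inside (Cercopithecus_gracilis,Castanea_australis).
The smallest clade enclosing all 3 is ((Secale_litoralis,(Lycaon_elegans,(Klebsiella_niger,Nomascus_albus))),((Vulpes_minor,(Sorghum_albus,Macaca_viridis)),(Cercopithecus_gracilis,Castanea_australis))); the answer is its 9 terminal taxa in alphabetical order.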